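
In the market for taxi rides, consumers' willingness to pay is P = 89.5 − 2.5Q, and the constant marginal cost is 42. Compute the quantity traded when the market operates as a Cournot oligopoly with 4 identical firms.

Cournot with 4 identical firms: the symmetric best-response condition is 89.5 − 12.5q = 42. Each firm produces q = 3.8, total output Q = 15.2, price P = 51.5.

Q = 15.2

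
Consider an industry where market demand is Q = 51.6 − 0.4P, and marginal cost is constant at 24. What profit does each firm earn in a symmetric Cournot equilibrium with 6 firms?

Inverting demand: P = 129 − 2.5Q.
In a 6-firm Cournot equilibrium, symmetry and the first-order condition give q = (129 − 24)/(17.5) = 6. So Q = 36 and P = 39.
Each firm's profit = (39 − 24)·6 = 90.

π_i = 90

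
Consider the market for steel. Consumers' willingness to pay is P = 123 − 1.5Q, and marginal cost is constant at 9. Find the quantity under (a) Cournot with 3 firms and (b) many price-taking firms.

In a 3-firm Cournot equilibrium, symmetry and the first-order condition give q = (123 − 9)/(6) = 19. So Q = 57 and P = 37.5.
Perfect competition: P = MC = 9, so 123 − 1.5Q = 9 and Q = 76.

Cournot: Q = 57; Competition: Q = 76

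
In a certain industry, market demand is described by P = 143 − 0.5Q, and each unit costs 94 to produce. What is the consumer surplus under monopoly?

CS = 600.25

Monopoly sets MR = MC: 143 − Q = 94 ⇒ Q = 49, P = 143 − 0.5·49 = 118.5.
CS = ½·(143 − 118.5)·49 = 600.25.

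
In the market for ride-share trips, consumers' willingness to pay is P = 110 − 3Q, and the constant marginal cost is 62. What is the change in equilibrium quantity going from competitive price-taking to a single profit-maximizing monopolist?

Equilibrium quantity falls by 8

Under competition P = MC = 62, so Q = (110 − 62)/3 = 16.
A monopolist chooses Q where MR = MC. MR = 110 − 6Q; setting this equal to 62 gives Q = 8 and P = 86.
Change in equilibrium quantity: 8 − 16 = −8.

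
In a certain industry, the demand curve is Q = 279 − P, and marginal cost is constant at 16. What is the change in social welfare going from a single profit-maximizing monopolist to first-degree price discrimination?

Social welfare rises by 8646.125

Inverting demand: P = 279 − Q.
The monopolist equates marginal revenue to marginal cost: 279 − 2Q = 16, so Q = 131.5. From demand, P = 147.5.
CS = ½·(279 − 147.5)·131.5 = 8646.125; PS = (147.5 − 16)·131.5 = 17292.25; TS = 25938.375.
A perfectly discriminating monopolist sells every unit with P(Q) ≥ MC(Q), so output equals the competitive quantity Q = 263. Each buyer pays their reservation price, so CS = 0 and the firm captures all surplus.
TS = 34584.5 (equal to competitive TS).
Change in social welfare: 34584.5 − 25938.375 = 8646.125.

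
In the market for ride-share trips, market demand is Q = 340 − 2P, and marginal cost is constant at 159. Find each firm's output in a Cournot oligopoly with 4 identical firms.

Inverting demand: P = 170 − 0.5Q.
Cournot with 4 identical firms: the symmetric best-response condition is 170 − 2.5q = 159. Each firm produces q = 4.4, total output Q = 17.6, price P = 161.2.

q_i = 4.4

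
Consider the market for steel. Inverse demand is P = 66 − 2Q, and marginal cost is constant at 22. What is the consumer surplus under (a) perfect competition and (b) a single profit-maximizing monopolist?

Competition: CS = 484; Monopoly: CS = 121

Competitive firms price at marginal cost: P = 22, giving Q = 22.
CS = ½·(66 − 22)·22 = 484.
A monopolist chooses Q where MR = MC. MR = 66 − 4Q; setting this equal to 22 gives Q = 11 and P = 44.
CS = ½·(66 − 44)·11 = 121.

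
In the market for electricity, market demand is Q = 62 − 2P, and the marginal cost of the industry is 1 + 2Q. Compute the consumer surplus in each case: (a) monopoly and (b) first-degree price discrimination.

Monopoly: CS = 25; Perfect PD: CS = 0

Inverting demand: P = 31 − 0.5Q.
The monopolist equates marginal revenue to marginal cost: 31 − Q = 1 + 2Q, so Q = 10. From demand, P = 26.
CS = ½·(31 − 26)·10 = 25.
A perfectly discriminating monopolist sells every unit with P(Q) ≥ MC(Q), so output equals the competitive quantity Q = 12. Each buyer pays their reservation price, so CS = 0 and the firm captures all surplus.
CS = 0.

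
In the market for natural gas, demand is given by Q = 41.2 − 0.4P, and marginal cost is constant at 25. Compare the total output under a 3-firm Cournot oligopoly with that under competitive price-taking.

Inverting demand: P = 103 − 2.5Q.
In a 3-firm Cournot equilibrium, symmetry and the first-order condition give q = (103 − 25)/(10) = 7.8. So Q = 23.4 and P = 44.5.
Under competition P = MC = 25, so Q = (103 − 25)/2.5 = 31.2.

Cournot: Q = 23.4; Competition: Q = 31.2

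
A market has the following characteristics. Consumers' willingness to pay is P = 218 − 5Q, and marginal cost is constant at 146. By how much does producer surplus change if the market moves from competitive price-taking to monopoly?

Under competition P = MC = 146, so Q = (218 − 146)/5 = 14.4.
PS = (146 − 146)·14.4 = 0.
Monopoly sets MR = MC: 218 − 10Q = 146 ⇒ Q = 7.2, P = 218 − 5·7.2 = 182.
PS = (182 − 146)·7.2 = 259.2.
Change in producer surplus: 259.2 − 0 = 259.2.

PS rises by 259.2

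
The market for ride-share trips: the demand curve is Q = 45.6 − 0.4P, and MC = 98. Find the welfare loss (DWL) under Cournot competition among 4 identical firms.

DWL = 2.048

Inverting demand: P = 114 − 2.5Q.
Competitive firms price at marginal cost: P = 98, giving Q = 6.4.
With 4 symmetric Cournot firms, each firm's FOC gives 114 − 12.5q = 98, so q = 1.28, Q = 4·1.28 = 5.12, and P = 101.2.
DWL is the triangle between Q = 5.12 and Q = 6.4: ½·(6.4 − 5.12)·(101.2 − 98) = 2.048.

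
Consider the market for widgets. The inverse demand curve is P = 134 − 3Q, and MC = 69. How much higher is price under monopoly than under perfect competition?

P rises by 32.5

Perfect competition: P = MC = 69, so 134 − 3Q = 69 and Q = 65/3.
A monopolist chooses Q where MR = MC. MR = 134 − 6Q; setting this equal to 69 gives Q = 65/6 and P = 101.5.
Change in price: 101.5 − 69 = 32.5.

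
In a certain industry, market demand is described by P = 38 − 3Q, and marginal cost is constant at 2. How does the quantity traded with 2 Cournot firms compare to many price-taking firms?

With 2 symmetric Cournot firms, each firm's FOC gives 38 − 9q = 2, so q = 4, Q = 2·4 = 8, and P = 14.
Competitive firms price at marginal cost: P = 2, giving Q = 12.

Cournot: Q = 8; Competition: Q = 12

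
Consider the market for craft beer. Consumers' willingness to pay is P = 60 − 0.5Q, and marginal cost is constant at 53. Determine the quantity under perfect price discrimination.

Q = 14

Under first-degree price discrimination the firm charges each unit its demand price and produces up to where P = MC, i.e. Q = 14. Consumer surplus is zero; producer surplus equals total surplus.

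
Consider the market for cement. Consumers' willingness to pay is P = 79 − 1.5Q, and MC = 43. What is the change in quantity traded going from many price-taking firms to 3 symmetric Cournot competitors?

Competitive firms price at marginal cost: P = 43, giving Q = 24.
Cournot with 3 identical firms: the symmetric best-response condition is 79 − 6q = 43. Each firm produces q = 6, total output Q = 18, price P = 52.
Change in quantity traded: 18 − 24 = −6.

Q falls by 6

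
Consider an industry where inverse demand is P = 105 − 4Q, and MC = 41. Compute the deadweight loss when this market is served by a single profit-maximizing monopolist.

Competitive firms price at marginal cost: P = 41, giving Q = 16.
Monopoly sets MR = MC: 105 − 8Q = 41 ⇒ Q = 8, P = 105 − 4·8 = 73.
DWL is the triangle between Q = 8 and Q = 16: ½·(16 − 8)·(73 − 41) = 128.

DWL = 128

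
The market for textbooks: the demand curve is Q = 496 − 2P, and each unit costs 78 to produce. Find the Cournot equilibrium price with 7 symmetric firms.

Inverting demand: P = 248 − 0.5Q.
Cournot with 7 identical firms: the symmetric best-response condition is 248 − 4q = 78. Each firm produces q = 42.5, total output Q = 297.5, price P = 99.25.

P = 99.25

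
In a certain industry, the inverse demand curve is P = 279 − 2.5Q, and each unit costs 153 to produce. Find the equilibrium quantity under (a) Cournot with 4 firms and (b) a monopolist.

Cournot: Q = 40.32; Monopoly: Q = 25.2

In a 4-firm Cournot equilibrium, symmetry and the first-order condition give q = (279 − 153)/(12.5) = 10.08. So Q = 40.32 and P = 178.2.
Monopoly sets MR = MC: 279 − 5Q = 153 ⇒ Q = 25.2, P = 279 − 2.5·25.2 = 216.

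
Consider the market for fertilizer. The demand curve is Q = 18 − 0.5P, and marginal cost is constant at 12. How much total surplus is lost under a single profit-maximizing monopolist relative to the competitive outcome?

Inverting demand: P = 36 − 2Q.
Perfect competition: P = MC = 12, so 36 − 2Q = 12 and Q = 12.
Monopoly sets MR = MC: 36 − 4Q = 12 ⇒ Q = 6, P = 36 − 2·6 = 24.
DWL is the triangle between Q = 6 and Q = 12: ½·(12 − 6)·(24 − 12) = 36.

DWL = 36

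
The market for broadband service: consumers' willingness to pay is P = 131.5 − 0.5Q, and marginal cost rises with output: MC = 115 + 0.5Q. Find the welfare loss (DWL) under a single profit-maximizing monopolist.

DWL = 15.125

Under competition P = MC: 131.5 − 0.5Q = 115 + 0.5Q ⇒ Q = 16.5, P = 123.25.
A monopolist chooses Q where MR = MC. MR = 131.5 − Q; setting this equal to 115 + 0.5Q gives Q = 11 and P = 126.
CS = ½·(131.5 − 123.25)·16.5 = 1089/16; PS = (123.25·16.5 − 115·16.5 − ½·0.5·16.5²) = 1089/16; TS = 136.125.
CS = ½·(131.5 − 126)·11 = 30.25; PS = (126·11 − 115·11 − ½·0.5·11²) = 90.75; TS = 121.
DWL = 136.125 − 121 = 15.125.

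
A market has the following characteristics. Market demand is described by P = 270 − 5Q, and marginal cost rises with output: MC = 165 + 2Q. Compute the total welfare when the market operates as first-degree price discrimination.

With perfect price discrimination, output is the efficient level Q = 15 (where demand meets MC), but every buyer pays their willingness to pay: CS = 0 and PS = total surplus.
TS = 787.5 (equal to competitive TS).

TS = 787.5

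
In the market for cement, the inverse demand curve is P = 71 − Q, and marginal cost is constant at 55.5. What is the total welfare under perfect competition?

Competitive firms price at marginal cost: P = 55.5, giving Q = 15.5.
CS = ½·(71 − 55.5)·15.5 = 120.125; PS = (55.5 − 55.5)·15.5 = 0; TS = 120.125.

TS = 120.125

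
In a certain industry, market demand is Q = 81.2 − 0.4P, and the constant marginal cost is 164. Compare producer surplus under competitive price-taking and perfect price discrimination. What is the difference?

Producer surplus rises by 304.2

Inverting demand: P = 203 − 2.5Q.
Under competition P = MC = 164, so Q = (203 − 164)/2.5 = 15.6.
PS = (164 − 164)·15.6 = 0.
A perfectly discriminating monopolist sells every unit with P(Q) ≥ MC(Q), so output equals the competitive quantity Q = 15.6. Each buyer pays their reservation price, so CS = 0 and the firm captures all surplus.
PS = ½·(203 − 164)·15.6 = 304.2.
Change in producer surplus: 304.2 − 0 = 304.2.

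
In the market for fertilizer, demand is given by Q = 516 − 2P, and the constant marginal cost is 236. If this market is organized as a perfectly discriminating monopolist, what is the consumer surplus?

CS = 0

Inverting demand: P = 258 − 0.5Q.
With perfect price discrimination, output is the efficient level Q = 44 (where demand meets MC), but every buyer pays their willingness to pay: CS = 0 and PS = total surplus.
CS = 0.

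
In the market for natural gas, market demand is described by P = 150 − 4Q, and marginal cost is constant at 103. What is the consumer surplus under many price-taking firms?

Competitive firms price at marginal cost: P = 103, giving Q = 11.75.
CS = ½·(150 − 103)·11.75 = 276.125.

CS = 276.125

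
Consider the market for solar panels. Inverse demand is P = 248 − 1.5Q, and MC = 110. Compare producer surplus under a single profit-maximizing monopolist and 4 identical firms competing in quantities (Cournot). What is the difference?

A monopolist chooses Q where MR = MC. MR = 248 − 3Q; setting this equal to 110 gives Q = 46 and P = 179.
PS = (179 − 110)·46 = 3174.
In a 4-firm Cournot equilibrium, symmetry and the first-order condition give q = (248 − 110)/(7.5) = 18.4. So Q = 73.6 and P = 137.6.
PS = (137.6 − 110)·73.6 = 2031.36.
Change in producer surplus: 2031.36 − 3174 = −1142.64.

Producer surplus falls by 1142.64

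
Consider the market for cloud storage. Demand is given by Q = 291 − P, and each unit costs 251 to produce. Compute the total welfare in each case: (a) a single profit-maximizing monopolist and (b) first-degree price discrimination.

Inverting demand: P = 291 − Q.
The monopolist equates marginal revenue to marginal cost: 291 − 2Q = 251, so Q = 20. From demand, P = 271.
CS = ½·(291 − 271)·20 = 200; PS = (271 − 251)·20 = 400; TS = 600.
A perfectly discriminating monopolist sells every unit with P(Q) ≥ MC(Q), so output equals the competitive quantity Q = 40. Each buyer pays their reservation price, so CS = 0 and the firm captures all surplus.
TS = 800 (equal to competitive TS).

Monopoly: TS = 600; Perfect PD: TS = 800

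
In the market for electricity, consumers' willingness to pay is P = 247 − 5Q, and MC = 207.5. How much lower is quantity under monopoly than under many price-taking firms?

Quantity falls by 3.95

Competitive firms price at marginal cost: P = 207.5, giving Q = 7.9.
A monopolist chooses Q where MR = MC. MR = 247 − 10Q; setting this equal to 207.5 gives Q = 3.95 and P = 227.25.
Change in quantity: 3.95 − 7.9 = −3.95.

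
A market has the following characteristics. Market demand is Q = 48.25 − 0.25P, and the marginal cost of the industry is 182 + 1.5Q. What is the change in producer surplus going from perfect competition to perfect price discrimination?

Inverting demand: P = 193 − 4Q.
Competitive equilibrium sets price equal to marginal cost: 193 − 4Q = 182 + 1.5Q, so Q = 2 and P = 185.
PS = P·Q − VC(Q) = 185·2 − (182·2 + ½·1.5·2²) = 3.
With perfect price discrimination, output is the efficient level Q = 2 (where demand meets MC), but every buyer pays their willingness to pay: CS = 0 and PS = total surplus.
PS = ½·(193 − 182)·2 = 11.
Change in producer surplus: 11 − 3 = 8.

PS rises by 8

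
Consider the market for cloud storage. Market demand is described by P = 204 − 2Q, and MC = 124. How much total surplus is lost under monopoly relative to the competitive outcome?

Under competition P = MC = 124, so Q = (204 − 124)/2 = 40.
Monopoly sets MR = MC: 204 − 4Q = 124 ⇒ Q = 20, P = 204 − 2·20 = 164.
DWL is the triangle between Q = 20 and Q = 40: ½·(40 − 20)·(164 − 124) = 400.

DWL = 400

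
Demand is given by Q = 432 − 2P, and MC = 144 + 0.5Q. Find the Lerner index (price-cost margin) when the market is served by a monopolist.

Lerner index = 0.125

Inverting demand: P = 216 − 0.5Q.
A monopolist chooses Q where MR = MC. MR = 216 − Q; setting this equal to 144 + 0.5Q gives Q = 48 and P = 192.
Lerner index = (P − MC)/P = (192 − 168)/192 = 0.125.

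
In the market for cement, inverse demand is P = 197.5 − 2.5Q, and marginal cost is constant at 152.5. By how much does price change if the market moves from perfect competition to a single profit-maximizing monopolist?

P rises by 22.5

Perfect competition: P = MC = 152.5, so 197.5 − 2.5Q = 152.5 and Q = 18.
Monopoly sets MR = MC: 197.5 − 5Q = 152.5 ⇒ Q = 9, P = 197.5 − 2.5·9 = 175.
Change in price: 175 − 152.5 = 22.5.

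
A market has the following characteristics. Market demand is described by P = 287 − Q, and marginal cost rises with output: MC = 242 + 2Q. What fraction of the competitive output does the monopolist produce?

Q_m/Q_c = 0.75

The monopolist equates marginal revenue to marginal cost: 287 − 2Q = 242 + 2Q, so Q = 11.25. From demand, P = 275.75.
Under competition P = MC: 287 − Q = 242 + 2Q ⇒ Q = 15, P = 272.
Ratio Q_m/Q_c = 11.25/15 = 0.75.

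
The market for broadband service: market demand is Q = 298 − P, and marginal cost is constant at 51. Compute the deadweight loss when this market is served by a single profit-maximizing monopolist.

Inverting demand: P = 298 − Q.
Under competition P = MC = 51, so Q = (298 − 51)/1 = 247.
Monopoly sets MR = MC: 298 − 2Q = 51 ⇒ Q = 123.5, P = 298 − 123.5 = 174.5.
DWL is the triangle between Q = 123.5 and Q = 247: ½·(247 − 123.5)·(174.5 − 51) = 7626.125.

DWL = 7626.125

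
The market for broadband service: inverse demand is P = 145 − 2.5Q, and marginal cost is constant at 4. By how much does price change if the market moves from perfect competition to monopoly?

Under competition P = MC = 4, so Q = (145 − 4)/2.5 = 56.4.
Monopoly sets MR = MC: 145 − 5Q = 4 ⇒ Q = 28.2, P = 145 − 2.5·28.2 = 74.5.
Change in price: 74.5 − 4 = 70.5.

P rises by 70.5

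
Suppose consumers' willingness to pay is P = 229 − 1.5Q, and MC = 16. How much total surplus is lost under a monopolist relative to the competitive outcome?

Competitive firms price at marginal cost: P = 16, giving Q = 142.
A monopolist chooses Q where MR = MC. MR = 229 − 3Q; setting this equal to 16 gives Q = 71 and P = 122.5.
DWL is the triangle between Q = 71 and Q = 142: ½·(142 − 71)·(122.5 − 16) = 3780.75.

DWL = 3780.75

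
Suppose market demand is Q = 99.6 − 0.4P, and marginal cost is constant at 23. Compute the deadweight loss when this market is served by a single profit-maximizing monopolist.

DWL = 2553.8

Inverting demand: P = 249 − 2.5Q.
Competitive firms price at marginal cost: P = 23, giving Q = 90.4.
Monopoly sets MR = MC: 249 − 5Q = 23 ⇒ Q = 45.2, P = 249 − 2.5·45.2 = 136.
DWL is the triangle between Q = 45.2 and Q = 90.4: ½·(90.4 − 45.2)·(136 − 23) = 2553.8.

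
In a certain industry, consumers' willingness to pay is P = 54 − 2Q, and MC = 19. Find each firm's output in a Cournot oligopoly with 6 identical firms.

In a 6-firm Cournot equilibrium, symmetry and the first-order condition give q = (54 − 19)/(14) = 2.5. So Q = 15 and P = 24.

q_i = 2.5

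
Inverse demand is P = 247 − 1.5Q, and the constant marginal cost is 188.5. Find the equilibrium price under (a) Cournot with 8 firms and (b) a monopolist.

Cournot with 8 identical firms: the symmetric best-response condition is 247 − 13.5q = 188.5. Each firm produces q = 13/3, total output Q = 104/3, price P = 195.
A monopolist chooses Q where MR = MC. MR = 247 − 3Q; setting this equal to 188.5 gives Q = 19.5 and P = 217.75.

Cournot: P = 195; Monopoly: P = 217.75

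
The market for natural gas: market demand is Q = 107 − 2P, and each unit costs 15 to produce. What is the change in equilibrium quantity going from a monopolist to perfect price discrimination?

Inverting demand: P = 53.5 − 0.5Q.
The monopolist equates marginal revenue to marginal cost: 53.5 − Q = 15, so Q = 38.5. From demand, P = 34.25.
With perfect price discrimination, output is the efficient level Q = 77 (where demand meets MC), but every buyer pays their willingness to pay: CS = 0 and PS = total surplus.
Change in equilibrium quantity: 77 − 38.5 = 38.5.

Equilibrium quantity rises by 38.5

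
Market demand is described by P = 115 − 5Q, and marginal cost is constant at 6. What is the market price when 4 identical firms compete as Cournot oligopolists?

P = 27.8

With 4 symmetric Cournot firms, each firm's FOC gives 115 − 25q = 6, so q = 4.36, Q = 4·4.36 = 17.44, and P = 27.8.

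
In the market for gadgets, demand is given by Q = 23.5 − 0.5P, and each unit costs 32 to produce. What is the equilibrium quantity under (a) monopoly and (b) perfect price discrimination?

Inverting demand: P = 47 − 2Q.
A monopolist chooses Q where MR = MC. MR = 47 − 4Q; setting this equal to 32 gives Q = 3.75 and P = 39.5.
With perfect price discrimination, output is the efficient level Q = 7.5 (where demand meets MC), but every buyer pays their willingness to pay: CS = 0 and PS = total surplus.

Monopoly: Q = 3.75; Perfect PD: Q = 7.5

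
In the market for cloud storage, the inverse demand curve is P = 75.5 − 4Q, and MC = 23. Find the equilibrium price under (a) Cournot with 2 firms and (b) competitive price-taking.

Cournot: P = 40.5; Competition: P = 23

In a 2-firm Cournot equilibrium, symmetry and the first-order condition give q = (75.5 − 23)/(12) = 4.375. So Q = 8.75 and P = 40.5.
Perfect competition: P = MC = 23, so 75.5 − 4Q = 23 and Q = 13.125.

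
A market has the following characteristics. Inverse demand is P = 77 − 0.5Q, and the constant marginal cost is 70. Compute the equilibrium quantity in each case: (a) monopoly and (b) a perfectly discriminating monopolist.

Monopoly: Q = 7; Perfect PD: Q = 14

Monopoly sets MR = MC: 77 − Q = 70 ⇒ Q = 7, P = 77 − 0.5·7 = 73.5.
With perfect price discrimination, output is the efficient level Q = 14 (where demand meets MC), but every buyer pays their willingness to pay: CS = 0 and PS = total surplus.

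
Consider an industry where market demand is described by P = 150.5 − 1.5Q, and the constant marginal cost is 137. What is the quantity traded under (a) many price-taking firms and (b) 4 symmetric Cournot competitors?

Competition: Q = 9; Cournot: Q = 7.2

Under competition P = MC = 137, so Q = (150.5 − 137)/1.5 = 9.
In a 4-firm Cournot equilibrium, symmetry and the first-order condition give q = (150.5 − 137)/(7.5) = 1.8. So Q = 7.2 and P = 139.7.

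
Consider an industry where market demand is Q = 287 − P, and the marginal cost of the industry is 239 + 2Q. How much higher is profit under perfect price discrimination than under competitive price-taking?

Profit rises by 128

Inverting demand: P = 287 − Q.
Under competition P = MC: 287 − Q = 239 + 2Q ⇒ Q = 16, P = 271.
Profit = 271·16 − (239·16 + ½·2·16²) = 256.
A perfectly discriminating monopolist sells every unit with P(Q) ≥ MC(Q), so output equals the competitive quantity Q = 16. Each buyer pays their reservation price, so CS = 0 and the firm captures all surplus.
PS equals the full surplus area, 384. Profit = 384 = 384.
Change in profit: 384 − 256 = 128.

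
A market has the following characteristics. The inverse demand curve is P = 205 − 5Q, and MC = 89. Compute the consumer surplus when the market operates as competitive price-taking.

CS = 1345.6

Under competition P = MC = 89, so Q = (205 − 89)/5 = 23.2.
CS = ½·(205 − 89)·23.2 = 1345.6.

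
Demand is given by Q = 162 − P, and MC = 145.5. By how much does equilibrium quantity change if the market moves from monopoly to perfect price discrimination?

Equilibrium quantity rises by 8.25

Inverting demand: P = 162 − Q.
A monopolist chooses Q where MR = MC. MR = 162 − 2Q; setting this equal to 145.5 gives Q = 8.25 and P = 153.75.
Under first-degree price discrimination the firm charges each unit its demand price and produces up to where P = MC, i.e. Q = 16.5. Consumer surplus is zero; producer surplus equals total surplus.
Change in equilibrium quantity: 16.5 − 8.25 = 8.25.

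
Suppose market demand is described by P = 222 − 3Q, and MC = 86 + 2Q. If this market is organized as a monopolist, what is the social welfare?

The monopolist equates marginal revenue to marginal cost: 222 − 6Q = 86 + 2Q, so Q = 17. From demand, P = 171.
CS = ½·(222 − 171)·17 = 433.5; PS = (171·17 − 86·17 − ½·2·17²) = 1156; TS = 1589.5.

TS = 1589.5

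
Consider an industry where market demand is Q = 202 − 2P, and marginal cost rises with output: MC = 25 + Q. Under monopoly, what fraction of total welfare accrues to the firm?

Inverting demand: P = 101 − 0.5Q.
Monopoly sets MR = MC: 101 − Q = 25 + Q ⇒ Q = 38, P = 101 − 0.5·38 = 82.
CS = ½·(101 − 82)·38 = 361.
PS = P·Q − VC(Q) = 82·38 − (25·38 + ½·1·38²) = 1444.
Share captured = PS/TS = 1444/1805 = 0.8.

PS/TS = 0.8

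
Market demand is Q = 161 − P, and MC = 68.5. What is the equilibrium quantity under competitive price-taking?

Q = 92.5

Inverting demand: P = 161 − Q.
Under competition P = MC = 68.5, so Q = (161 − 68.5)/1 = 92.5.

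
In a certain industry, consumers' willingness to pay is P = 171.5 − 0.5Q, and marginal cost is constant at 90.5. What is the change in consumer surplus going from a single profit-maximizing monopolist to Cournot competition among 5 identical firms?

A monopolist chooses Q where MR = MC. MR = 171.5 − Q; setting this equal to 90.5 gives Q = 81 and P = 131.
CS = ½·(171.5 − 131)·81 = 1640.25.
With 5 symmetric Cournot firms, each firm's FOC gives 171.5 − 3q = 90.5, so q = 27, Q = 5·27 = 135, and P = 104.
CS = ½·(171.5 − 104)·135 = 4556.25.
Change in consumer surplus: 4556.25 − 1640.25 = 2916.

Consumer surplus rises by 2916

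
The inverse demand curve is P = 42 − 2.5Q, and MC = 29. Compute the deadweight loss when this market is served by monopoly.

DWL = 8.45

Competitive firms price at marginal cost: P = 29, giving Q = 5.2.
Monopoly sets MR = MC: 42 − 5Q = 29 ⇒ Q = 2.6, P = 42 − 2.5·2.6 = 35.5.
DWL is the triangle between Q = 2.6 and Q = 5.2: ½·(5.2 − 2.6)·(35.5 − 29) = 8.45.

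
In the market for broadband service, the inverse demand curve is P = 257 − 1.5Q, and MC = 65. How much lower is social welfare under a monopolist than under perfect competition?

Perfect competition: P = MC = 65, so 257 − 1.5Q = 65 and Q = 128.
CS = ½·(257 − 65)·128 = 12288; PS = (65 − 65)·128 = 0; TS = 12288.
A monopolist chooses Q where MR = MC. MR = 257 − 3Q; setting this equal to 65 gives Q = 64 and P = 161.
CS = ½·(257 − 161)·64 = 3072; PS = (161 − 65)·64 = 6144; TS = 9216.
Change in social welfare: 9216 − 12288 = −3072.

Social welfare falls by 3072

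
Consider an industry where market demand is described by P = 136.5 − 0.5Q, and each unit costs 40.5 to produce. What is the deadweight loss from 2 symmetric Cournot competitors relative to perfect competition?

DWL = 1024

Under competition P = MC = 40.5, so Q = (136.5 − 40.5)/0.5 = 192.
In a 2-firm Cournot equilibrium, symmetry and the first-order condition give q = (136.5 − 40.5)/(1.5) = 64. So Q = 128 and P = 72.5.
DWL is the triangle between Q = 128 and Q = 192: ½·(192 − 128)·(72.5 − 40.5) = 1024.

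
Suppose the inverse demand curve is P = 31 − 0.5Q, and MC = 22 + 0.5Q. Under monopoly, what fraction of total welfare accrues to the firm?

Monopoly sets MR = MC: 31 − Q = 22 + 0.5Q ⇒ Q = 6, P = 31 − 0.5·6 = 28.
CS = ½·(31 − 28)·6 = 9.
PS = P·Q − VC(Q) = 28·6 − (22·6 + ½·0.5·6²) = 27.
Share captured = PS/TS = 27/36 = 0.75.

PS/TS = 0.75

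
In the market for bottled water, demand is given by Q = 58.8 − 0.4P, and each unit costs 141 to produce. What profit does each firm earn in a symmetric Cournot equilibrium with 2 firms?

π_i = 1.6

Inverting demand: P = 147 − 2.5Q.
In a 2-firm Cournot equilibrium, symmetry and the first-order condition give q = (147 − 141)/(7.5) = 0.8. So Q = 1.6 and P = 143.
Each firm's profit = (143 − 141)·0.8 = 1.6.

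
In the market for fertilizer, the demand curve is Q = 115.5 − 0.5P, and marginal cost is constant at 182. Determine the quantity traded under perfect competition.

Q = 24.5

Inverting demand: P = 231 − 2Q.
Under competition P = MC = 182, so Q = (231 − 182)/2 = 24.5.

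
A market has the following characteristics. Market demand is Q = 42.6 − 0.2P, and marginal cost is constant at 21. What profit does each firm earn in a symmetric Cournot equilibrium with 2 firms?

Inverting demand: P = 213 − 5Q.
In a 2-firm Cournot equilibrium, symmetry and the first-order condition give q = (213 − 21)/(15) = 12.8. So Q = 25.6 and P = 85.
Each firm's profit = (85 − 21)·12.8 = 819.2.

π_i = 819.2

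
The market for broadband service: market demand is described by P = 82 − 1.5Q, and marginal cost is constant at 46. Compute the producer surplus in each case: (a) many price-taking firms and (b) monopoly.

Perfect competition: P = MC = 46, so 82 − 1.5Q = 46 and Q = 24.
PS = (46 − 46)·24 = 0.
A monopolist chooses Q where MR = MC. MR = 82 − 3Q; setting this equal to 46 gives Q = 12 and P = 64.
PS = (64 − 46)·12 = 216.

Competition: PS = 0; Monopoly: PS = 216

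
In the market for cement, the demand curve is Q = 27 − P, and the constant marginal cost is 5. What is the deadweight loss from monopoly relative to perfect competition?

DWL = 60.5

Inverting demand: P = 27 − Q.
Perfect competition: P = MC = 5, so 27 − Q = 5 and Q = 22.
The monopolist equates marginal revenue to marginal cost: 27 − 2Q = 5, so Q = 11. From demand, P = 16.
DWL is the triangle between Q = 11 and Q = 22: ½·(22 − 11)·(16 − 5) = 60.5.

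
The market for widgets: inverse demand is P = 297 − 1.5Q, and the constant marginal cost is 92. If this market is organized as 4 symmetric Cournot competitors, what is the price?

P = 133

In a 4-firm Cournot equilibrium, symmetry and the first-order condition give q = (297 − 92)/(7.5) = 82/3. So Q = 328/3 and P = 133.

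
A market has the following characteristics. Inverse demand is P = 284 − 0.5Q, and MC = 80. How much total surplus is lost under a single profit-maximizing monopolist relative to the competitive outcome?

Competitive firms price at marginal cost: P = 80, giving Q = 408.
A monopolist chooses Q where MR = MC. MR = 284 − Q; setting this equal to 80 gives Q = 204 and P = 182.
DWL is the triangle between Q = 204 and Q = 408: ½·(408 − 204)·(182 − 80) = 10404.

DWL = 10404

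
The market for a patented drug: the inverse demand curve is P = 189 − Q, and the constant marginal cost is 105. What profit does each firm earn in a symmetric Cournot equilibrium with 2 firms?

π_i = 784

Cournot with 2 identical firms: the symmetric best-response condition is 189 − 3q = 105. Each firm produces q = 28, total output Q = 56, price P = 133.
Each firm's profit = (133 − 105)·28 = 784.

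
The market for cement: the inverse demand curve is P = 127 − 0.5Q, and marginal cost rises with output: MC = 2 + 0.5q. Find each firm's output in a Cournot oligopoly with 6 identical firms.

q_i = 31.25

Cournot with 6 identical firms: the symmetric best-response condition is 127 − 3.5q = 2 + 0.5q. Each firm produces q = 31.25, total output Q = 187.5, price P = 33.25.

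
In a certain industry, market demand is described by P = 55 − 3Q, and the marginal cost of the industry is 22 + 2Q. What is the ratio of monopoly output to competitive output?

Q_m/Q_c = 0.625

The monopolist equates marginal revenue to marginal cost: 55 − 6Q = 22 + 2Q, so Q = 4.125. From demand, P = 42.625.
Under competition P = MC: 55 − 3Q = 22 + 2Q ⇒ Q = 6.6, P = 35.2.
Ratio Q_m/Q_c = 4.125/6.6 = 0.625.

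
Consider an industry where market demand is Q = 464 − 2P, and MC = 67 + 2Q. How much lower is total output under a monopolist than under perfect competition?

Inverting demand: P = 232 − 0.5Q.
Under competition P = MC: 232 − 0.5Q = 67 + 2Q ⇒ Q = 66, P = 199.
A monopolist chooses Q where MR = MC. MR = 232 − Q; setting this equal to 67 + 2Q gives Q = 55 and P = 204.5.
Change in total output: 55 − 66 = −11.

Total output falls by 11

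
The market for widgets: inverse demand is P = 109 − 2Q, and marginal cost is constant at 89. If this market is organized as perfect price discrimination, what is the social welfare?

TS = 100

With perfect price discrimination, output is the efficient level Q = 10 (where demand meets MC), but every buyer pays their willingness to pay: CS = 0 and PS = total surplus.
TS = 100 (equal to competitive TS).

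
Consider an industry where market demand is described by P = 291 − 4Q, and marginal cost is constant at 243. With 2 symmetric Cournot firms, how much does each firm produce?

q_i = 4

Cournot with 2 identical firms: the symmetric best-response condition is 291 − 12q = 243. Each firm produces q = 4, total output Q = 8, price P = 259.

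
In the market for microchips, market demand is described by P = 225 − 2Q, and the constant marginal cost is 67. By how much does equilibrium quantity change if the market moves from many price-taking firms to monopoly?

Under competition P = MC = 67, so Q = (225 − 67)/2 = 79.
A monopolist chooses Q where MR = MC. MR = 225 − 4Q; setting this equal to 67 gives Q = 39.5 and P = 146.
Change in equilibrium quantity: 39.5 − 79 = −39.5.

Q falls by 39.5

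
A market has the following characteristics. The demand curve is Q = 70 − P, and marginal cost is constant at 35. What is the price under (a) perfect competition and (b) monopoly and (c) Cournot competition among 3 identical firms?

Inverting demand: P = 70 − Q.
Perfect competition: P = MC = 35, so 70 − Q = 35 and Q = 35.
A monopolist chooses Q where MR = MC. MR = 70 − 2Q; setting this equal to 35 gives Q = 17.5 and P = 52.5.
Cournot with 3 identical firms: the symmetric best-response condition is 70 − 4q = 35. Each firm produces q = 8.75, total output Q = 26.25, price P = 43.75.

Competition: P = 35; Monopoly: P = 52.5; Cournot: P = 43.75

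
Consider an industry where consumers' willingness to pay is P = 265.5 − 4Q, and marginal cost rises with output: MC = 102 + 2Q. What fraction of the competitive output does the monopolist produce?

A monopolist chooses Q where MR = MC. MR = 265.5 − 8Q; setting this equal to 102 + 2Q gives Q = 16.35 and P = 200.1.
Under competition P = MC: 265.5 − 4Q = 102 + 2Q ⇒ Q = 27.25, P = 156.5.
Ratio Q_m/Q_c = 16.35/27.25 = 0.6.

Q_m/Q_c = 0.6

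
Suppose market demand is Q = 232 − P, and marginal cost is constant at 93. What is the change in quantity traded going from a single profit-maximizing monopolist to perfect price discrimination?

Inverting demand: P = 232 − Q.
A monopolist chooses Q where MR = MC. MR = 232 − 2Q; setting this equal to 93 gives Q = 69.5 and P = 162.5.
A perfectly discriminating monopolist sells every unit with P(Q) ≥ MC(Q), so output equals the competitive quantity Q = 139. Each buyer pays their reservation price, so CS = 0 and the firm captures all surplus.
Change in quantity traded: 139 − 69.5 = 69.5.

Quantity traded rises by 69.5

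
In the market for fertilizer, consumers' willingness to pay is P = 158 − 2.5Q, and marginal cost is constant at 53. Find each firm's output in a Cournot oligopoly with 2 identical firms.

Cournot with 2 identical firms: the symmetric best-response condition is 158 − 7.5q = 53. Each firm produces q = 14, total output Q = 28, price P = 88.

q_i = 14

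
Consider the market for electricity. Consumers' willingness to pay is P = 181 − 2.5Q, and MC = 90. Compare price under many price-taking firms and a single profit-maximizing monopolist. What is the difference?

P rises by 45.5

Under competition P = MC = 90, so Q = (181 − 90)/2.5 = 36.4.
The monopolist equates marginal revenue to marginal cost: 181 − 5Q = 90, so Q = 18.2. From demand, P = 135.5.
Change in price: 135.5 − 90 = 45.5.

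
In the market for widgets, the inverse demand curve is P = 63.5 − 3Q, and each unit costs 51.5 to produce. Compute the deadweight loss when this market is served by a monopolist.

DWL = 6

Under competition P = MC = 51.5, so Q = (63.5 − 51.5)/3 = 4.
Monopoly sets MR = MC: 63.5 − 6Q = 51.5 ⇒ Q = 2, P = 63.5 − 3·2 = 57.5.
DWL is the triangle between Q = 2 and Q = 4: ½·(4 − 2)·(57.5 − 51.5) = 6.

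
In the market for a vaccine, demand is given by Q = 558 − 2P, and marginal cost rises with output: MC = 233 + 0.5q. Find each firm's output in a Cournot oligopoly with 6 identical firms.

q_i = 11.5

Inverting demand: P = 279 − 0.5Q.
Cournot with 6 identical firms: the symmetric best-response condition is 279 − 3.5q = 233 + 0.5q. Each firm produces q = 11.5, total output Q = 69, price P = 244.5.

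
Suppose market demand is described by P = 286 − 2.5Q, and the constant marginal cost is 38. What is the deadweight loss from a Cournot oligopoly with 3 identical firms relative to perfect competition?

DWL = 768.8

Perfect competition: P = MC = 38, so 286 − 2.5Q = 38 and Q = 99.2.
With 3 symmetric Cournot firms, each firm's FOC gives 286 − 10q = 38, so q = 24.8, Q = 3·24.8 = 74.4, and P = 100.
DWL is the triangle between Q = 74.4 and Q = 99.2: ½·(99.2 − 74.4)·(100 − 38) = 768.8.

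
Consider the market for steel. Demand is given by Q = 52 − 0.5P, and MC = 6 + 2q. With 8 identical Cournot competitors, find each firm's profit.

π_i = 72.03

Inverting demand: P = 104 − 2Q.
In a 8-firm Cournot equilibrium, symmetry and the first-order condition give q = (104 − 6)/(20) = 4.9. So Q = 39.2 and P = 25.6.
Each firm's profit = 25.6·4.9 − (6·4.9 + ½·2·4.9²) = 72.03.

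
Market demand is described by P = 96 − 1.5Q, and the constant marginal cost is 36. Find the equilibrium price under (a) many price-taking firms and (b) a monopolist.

Competitive firms price at marginal cost: P = 36, giving Q = 40.
Monopoly sets MR = MC: 96 − 3Q = 36 ⇒ Q = 20, P = 96 − 1.5·20 = 66.

Competition: P = 36; Monopoly: P = 66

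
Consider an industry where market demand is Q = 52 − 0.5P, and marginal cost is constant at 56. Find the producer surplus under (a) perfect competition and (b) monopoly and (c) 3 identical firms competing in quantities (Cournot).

Inverting demand: P = 104 − 2Q.
Perfect competition: P = MC = 56, so 104 − 2Q = 56 and Q = 24.
PS = (56 − 56)·24 = 0.
The monopolist equates marginal revenue to marginal cost: 104 − 4Q = 56, so Q = 12. From demand, P = 80.
PS = (80 − 56)·12 = 288.
With 3 symmetric Cournot firms, each firm's FOC gives 104 − 8q = 56, so q = 6, Q = 3·6 = 18, and P = 68.
PS = (68 − 56)·18 = 216.

Competition: PS = 0; Monopoly: PS = 288; Cournot: PS = 216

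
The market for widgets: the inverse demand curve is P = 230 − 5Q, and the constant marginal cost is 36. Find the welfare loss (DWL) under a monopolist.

DWL = 940.9

Competitive firms price at marginal cost: P = 36, giving Q = 38.8.
Monopoly sets MR = MC: 230 − 10Q = 36 ⇒ Q = 19.4, P = 230 − 5·19.4 = 133.
DWL is the triangle between Q = 19.4 and Q = 38.8: ½·(38.8 − 19.4)·(133 − 36) = 940.9.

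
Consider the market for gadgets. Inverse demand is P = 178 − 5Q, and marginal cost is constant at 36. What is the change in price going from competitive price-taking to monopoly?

P rises by 71

Perfect competition: P = MC = 36, so 178 − 5Q = 36 and Q = 28.4.
A monopolist chooses Q where MR = MC. MR = 178 − 10Q; setting this equal to 36 gives Q = 14.2 and P = 107.
Change in price: 107 − 36 = 71.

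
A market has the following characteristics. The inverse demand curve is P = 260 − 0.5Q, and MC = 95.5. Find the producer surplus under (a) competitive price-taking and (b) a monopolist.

Under competition P = MC = 95.5, so Q = (260 − 95.5)/0.5 = 329.
PS = (95.5 − 95.5)·329 = 0.
The monopolist equates marginal revenue to marginal cost: 260 − Q = 95.5, so Q = 164.5. From demand, P = 177.75.
PS = (177.75 − 95.5)·164.5 = 13530.125.

Competition: PS = 0; Monopoly: PS = 13530.125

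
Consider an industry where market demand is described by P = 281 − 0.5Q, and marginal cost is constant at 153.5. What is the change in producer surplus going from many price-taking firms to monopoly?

Under competition P = MC = 153.5, so Q = (281 − 153.5)/0.5 = 255.
PS = (153.5 − 153.5)·255 = 0.
The monopolist equates marginal revenue to marginal cost: 281 − Q = 153.5, so Q = 127.5. From demand, P = 217.25.
PS = (217.25 − 153.5)·127.5 = 8128.125.
Change in producer surplus: 8128.125 − 0 = 8128.125.

Producer surplus rises by 8128.125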